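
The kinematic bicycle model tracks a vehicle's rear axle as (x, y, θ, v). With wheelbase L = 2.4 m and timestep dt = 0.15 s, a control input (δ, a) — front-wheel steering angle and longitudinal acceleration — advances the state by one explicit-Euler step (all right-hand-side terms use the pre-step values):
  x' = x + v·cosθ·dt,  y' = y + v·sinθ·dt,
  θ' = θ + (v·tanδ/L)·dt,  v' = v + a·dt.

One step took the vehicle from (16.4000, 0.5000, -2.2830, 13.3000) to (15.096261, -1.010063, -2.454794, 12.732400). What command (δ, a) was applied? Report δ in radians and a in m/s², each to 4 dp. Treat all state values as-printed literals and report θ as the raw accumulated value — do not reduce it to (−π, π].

a = (v'−v)/dt = (-0.567600)/0.15 = -3.7840
Δθ = θ'−θ = -0.171794;  (v·dt/L) = 13.3000·0.15/2.4 = 0.831250
tan δ = Δθ·L/(v·dt) = -0.206669  →  δ = -0.2038

δ = -0.2038, a = -3.7840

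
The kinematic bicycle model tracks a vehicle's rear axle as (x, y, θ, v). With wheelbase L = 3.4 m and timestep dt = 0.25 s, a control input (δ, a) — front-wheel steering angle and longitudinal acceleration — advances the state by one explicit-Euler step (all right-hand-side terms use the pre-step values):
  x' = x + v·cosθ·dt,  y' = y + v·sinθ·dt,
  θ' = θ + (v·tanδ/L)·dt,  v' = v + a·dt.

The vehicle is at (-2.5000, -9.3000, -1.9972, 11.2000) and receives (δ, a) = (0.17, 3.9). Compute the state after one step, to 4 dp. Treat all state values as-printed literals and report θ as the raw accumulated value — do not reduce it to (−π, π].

x' = -2.5000 + 11.2000·cos(-1.9972)·0.25 = -3.6581
y' = -9.3000 + 11.2000·sin(-1.9972)·0.25 = -11.8493
θ' = -1.9972 + (11.2000/3.4)·tan(0.17)·0.25 = -1.8558
v' = 11.2000 + 3.9000·0.25 = 12.1750

(-3.6581, -11.8493, -1.8558, 12.1750)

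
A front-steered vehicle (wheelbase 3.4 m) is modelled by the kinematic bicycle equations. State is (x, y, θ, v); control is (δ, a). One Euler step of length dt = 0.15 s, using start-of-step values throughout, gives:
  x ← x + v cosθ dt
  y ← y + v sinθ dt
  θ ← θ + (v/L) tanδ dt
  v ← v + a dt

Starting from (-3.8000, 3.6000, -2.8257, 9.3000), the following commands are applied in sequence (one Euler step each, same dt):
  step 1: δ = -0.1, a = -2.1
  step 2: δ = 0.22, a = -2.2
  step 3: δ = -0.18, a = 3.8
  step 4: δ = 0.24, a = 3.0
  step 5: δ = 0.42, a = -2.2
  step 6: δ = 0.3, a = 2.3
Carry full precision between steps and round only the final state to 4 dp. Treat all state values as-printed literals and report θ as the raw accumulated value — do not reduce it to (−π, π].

(-11.4708, 0.6093, -2.4300, 9.6900)

after step 1 (δ=-0.1, a=-2.1): (-5.125975, 3.166622, -2.866867, 8.985000)
after step 2 (δ=0.22, a=-2.2): (-6.423183, 2.801000, -2.778225, 8.655000)
after step 3 (δ=-0.18, a=3.8): (-7.636664, 2.339571, -2.847708, 9.225000)
after step 4 (δ=0.24, a=3.0): (-8.961087, 1.938736, -2.748111, 9.675000)
after step 5 (δ=0.42, a=-2.2): (-10.301432, 1.382318, -2.557497, 9.345000)
after step 6 (δ=0.3, a=2.3): (-11.470788, 0.609330, -2.429964, 9.690000)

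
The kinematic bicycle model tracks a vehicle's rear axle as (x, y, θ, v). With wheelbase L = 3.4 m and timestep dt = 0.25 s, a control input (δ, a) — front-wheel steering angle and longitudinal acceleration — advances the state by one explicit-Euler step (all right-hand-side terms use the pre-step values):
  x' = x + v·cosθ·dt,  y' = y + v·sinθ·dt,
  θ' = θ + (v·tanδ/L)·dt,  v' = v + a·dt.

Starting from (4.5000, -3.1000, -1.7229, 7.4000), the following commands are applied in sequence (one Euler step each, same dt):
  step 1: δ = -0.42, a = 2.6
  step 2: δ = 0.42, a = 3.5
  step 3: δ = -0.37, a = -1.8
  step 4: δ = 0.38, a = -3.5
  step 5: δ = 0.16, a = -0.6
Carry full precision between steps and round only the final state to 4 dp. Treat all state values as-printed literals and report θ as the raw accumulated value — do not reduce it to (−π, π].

after step 1 (δ=-0.42, a=2.6): (4.219692, -4.928641, -1.965888, 8.050000)
after step 2 (δ=0.42, a=3.5): (3.445095, -6.786100, -1.701556, 8.925000)
after step 3 (δ=-0.37, a=-1.8): (3.154167, -8.998302, -1.956092, 8.475000)
after step 4 (δ=0.38, a=-3.5): (2.357872, -10.961722, -1.707193, 7.600000)
after step 5 (δ=0.16, a=-0.6): (2.099521, -12.844075, -1.617010, 7.450000)

(2.0995, -12.8441, -1.6170, 7.4500)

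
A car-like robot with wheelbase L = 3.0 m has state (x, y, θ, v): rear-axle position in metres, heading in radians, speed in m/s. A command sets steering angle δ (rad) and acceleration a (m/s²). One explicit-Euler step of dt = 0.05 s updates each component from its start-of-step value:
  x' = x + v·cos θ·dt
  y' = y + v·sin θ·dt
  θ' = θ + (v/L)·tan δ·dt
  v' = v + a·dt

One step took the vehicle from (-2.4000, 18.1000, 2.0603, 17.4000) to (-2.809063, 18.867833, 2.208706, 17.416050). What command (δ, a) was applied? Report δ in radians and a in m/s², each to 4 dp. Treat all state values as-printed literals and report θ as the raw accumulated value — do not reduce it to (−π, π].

δ = 0.4730, a = 0.3210

a = (v'−v)/dt = (0.016050)/0.05 = 0.3210
Δθ = θ'−θ = 0.148406;  (v·dt/L) = 17.4000·0.05/3.0 = 0.290000
tan δ = Δθ·L/(v·dt) = 0.511745  →  δ = 0.4730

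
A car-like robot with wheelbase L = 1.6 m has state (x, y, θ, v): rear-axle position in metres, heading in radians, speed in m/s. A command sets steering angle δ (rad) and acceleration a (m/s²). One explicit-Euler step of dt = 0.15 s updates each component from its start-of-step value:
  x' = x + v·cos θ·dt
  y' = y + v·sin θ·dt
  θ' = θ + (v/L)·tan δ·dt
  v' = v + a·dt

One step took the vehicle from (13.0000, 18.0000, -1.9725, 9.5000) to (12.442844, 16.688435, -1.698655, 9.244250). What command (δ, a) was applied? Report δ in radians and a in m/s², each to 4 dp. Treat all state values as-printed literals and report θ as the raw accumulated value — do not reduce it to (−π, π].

δ = 0.2983, a = -1.7050

a = (v'−v)/dt = (-0.255750)/0.15 = -1.7050
Δθ = θ'−θ = 0.273845;  (v·dt/L) = 9.5000·0.15/1.6 = 0.890625
tan δ = Δθ·L/(v·dt) = 0.307475  →  δ = 0.2983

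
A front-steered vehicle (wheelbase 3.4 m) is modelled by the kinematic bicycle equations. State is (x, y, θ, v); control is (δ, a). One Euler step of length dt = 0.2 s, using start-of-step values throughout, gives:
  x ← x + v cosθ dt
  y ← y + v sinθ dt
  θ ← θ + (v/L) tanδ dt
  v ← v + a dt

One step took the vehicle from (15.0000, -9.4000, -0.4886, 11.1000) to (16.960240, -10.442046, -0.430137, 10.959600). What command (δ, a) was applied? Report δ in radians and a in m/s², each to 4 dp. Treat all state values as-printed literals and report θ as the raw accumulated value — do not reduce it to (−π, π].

a = (v'−v)/dt = (-0.140400)/0.2 = -0.7020
Δθ = θ'−θ = 0.058463;  (v·dt/L) = 11.1000·0.2/3.4 = 0.652941
tan δ = Δθ·L/(v·dt) = 0.089538  →  δ = 0.0893

δ = 0.0893, a = -0.7020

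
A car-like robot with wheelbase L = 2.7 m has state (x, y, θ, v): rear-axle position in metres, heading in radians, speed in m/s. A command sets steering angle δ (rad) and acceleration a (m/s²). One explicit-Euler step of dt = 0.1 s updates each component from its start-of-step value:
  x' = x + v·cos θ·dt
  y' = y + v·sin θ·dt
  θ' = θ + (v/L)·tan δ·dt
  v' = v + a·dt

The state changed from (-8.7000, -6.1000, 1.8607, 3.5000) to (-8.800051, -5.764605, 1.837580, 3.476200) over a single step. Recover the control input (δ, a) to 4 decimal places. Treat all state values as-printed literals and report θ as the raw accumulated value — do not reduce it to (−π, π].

a = (v'−v)/dt = (-0.023800)/0.1 = -0.2380
Δθ = θ'−θ = -0.023120;  (v·dt/L) = 3.5000·0.1/2.7 = 0.129630
tan δ = Δθ·L/(v·dt) = -0.178354  →  δ = -0.1765

δ = -0.1765, a = -0.2380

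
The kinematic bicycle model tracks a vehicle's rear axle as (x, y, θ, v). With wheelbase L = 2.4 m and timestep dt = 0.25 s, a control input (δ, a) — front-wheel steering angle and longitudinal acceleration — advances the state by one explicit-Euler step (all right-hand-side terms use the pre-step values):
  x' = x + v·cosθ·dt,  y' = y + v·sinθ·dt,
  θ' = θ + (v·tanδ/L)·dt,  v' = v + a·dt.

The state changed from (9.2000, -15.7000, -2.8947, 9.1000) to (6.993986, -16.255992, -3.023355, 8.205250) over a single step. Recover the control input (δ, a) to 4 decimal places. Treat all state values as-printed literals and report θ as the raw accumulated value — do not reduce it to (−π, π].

δ = -0.1349, a = -3.5790

a = (v'−v)/dt = (-0.894750)/0.25 = -3.5790
Δθ = θ'−θ = -0.128655;  (v·dt/L) = 9.1000·0.25/2.4 = 0.947917
tan δ = Δθ·L/(v·dt) = -0.135724  →  δ = -0.1349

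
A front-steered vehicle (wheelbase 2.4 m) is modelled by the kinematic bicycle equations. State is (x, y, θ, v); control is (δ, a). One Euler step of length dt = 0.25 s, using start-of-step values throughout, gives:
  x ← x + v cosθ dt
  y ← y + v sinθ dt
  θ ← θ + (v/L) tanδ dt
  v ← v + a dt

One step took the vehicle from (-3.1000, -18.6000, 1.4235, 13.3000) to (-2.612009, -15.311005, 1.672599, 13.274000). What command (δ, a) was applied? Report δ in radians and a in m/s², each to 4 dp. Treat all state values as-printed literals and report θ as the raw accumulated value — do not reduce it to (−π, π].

δ = 0.1779, a = -0.1040

a = (v'−v)/dt = (-0.026000)/0.25 = -0.1040
Δθ = θ'−θ = 0.249099;  (v·dt/L) = 13.3000·0.25/2.4 = 1.385417
tan δ = Δθ·L/(v·dt) = 0.179801  →  δ = 0.1779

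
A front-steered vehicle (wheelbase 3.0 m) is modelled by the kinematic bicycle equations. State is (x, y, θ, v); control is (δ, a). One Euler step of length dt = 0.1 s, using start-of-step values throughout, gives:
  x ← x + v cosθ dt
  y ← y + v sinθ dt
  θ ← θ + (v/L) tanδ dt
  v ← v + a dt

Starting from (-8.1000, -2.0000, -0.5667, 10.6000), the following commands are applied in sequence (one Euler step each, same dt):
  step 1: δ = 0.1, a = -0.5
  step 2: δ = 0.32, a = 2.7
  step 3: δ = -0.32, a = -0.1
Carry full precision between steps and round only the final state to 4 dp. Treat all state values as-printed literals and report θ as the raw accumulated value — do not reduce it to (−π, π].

after step 1 (δ=0.1, a=-0.5): (-7.205702, -2.569062, -0.531248, 10.550000)
after step 2 (δ=0.32, a=2.7): (-6.296107, -3.103536, -0.414710, 10.820000)
after step 3 (δ=-0.32, a=-0.1): (-5.305825, -3.539500, -0.534231, 10.810000)

(-5.3058, -3.5395, -0.5342, 10.8100)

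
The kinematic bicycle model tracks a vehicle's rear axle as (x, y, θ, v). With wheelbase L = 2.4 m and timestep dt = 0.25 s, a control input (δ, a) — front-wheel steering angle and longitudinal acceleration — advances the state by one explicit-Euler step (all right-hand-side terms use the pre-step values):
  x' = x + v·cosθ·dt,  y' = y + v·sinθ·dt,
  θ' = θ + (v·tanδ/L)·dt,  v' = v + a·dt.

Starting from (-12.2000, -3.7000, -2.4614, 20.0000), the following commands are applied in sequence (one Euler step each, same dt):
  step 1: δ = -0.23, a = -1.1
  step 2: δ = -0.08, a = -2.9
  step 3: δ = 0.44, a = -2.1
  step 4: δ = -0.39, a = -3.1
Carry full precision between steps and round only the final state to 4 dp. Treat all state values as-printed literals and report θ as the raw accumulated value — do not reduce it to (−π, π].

(-28.3268, -11.7011, -2.9732, 17.7000)

after step 1 (δ=-0.23, a=-1.1): (-16.087258, -6.844714, -2.949199, 19.725000)
after step 2 (δ=-0.08, a=-2.9): (-20.927523, -7.787615, -3.113925, 19.000000)
after step 3 (δ=0.44, a=-2.1): (-25.675705, -7.919018, -2.182172, 18.475000)
after step 4 (δ=-0.39, a=-3.1): (-28.326842, -11.701124, -2.973239, 17.700000)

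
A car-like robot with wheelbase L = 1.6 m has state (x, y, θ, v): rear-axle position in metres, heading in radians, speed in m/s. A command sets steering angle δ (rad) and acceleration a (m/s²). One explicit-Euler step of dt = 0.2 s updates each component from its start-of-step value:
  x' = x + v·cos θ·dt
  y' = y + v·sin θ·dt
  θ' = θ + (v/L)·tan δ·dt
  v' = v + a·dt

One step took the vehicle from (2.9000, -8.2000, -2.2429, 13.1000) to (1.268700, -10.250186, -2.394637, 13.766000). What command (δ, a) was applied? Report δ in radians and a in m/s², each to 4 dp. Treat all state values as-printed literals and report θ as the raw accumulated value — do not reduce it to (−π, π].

a = (v'−v)/dt = (0.666000)/0.2 = 3.3300
Δθ = θ'−θ = -0.151737;  (v·dt/L) = 13.1000·0.2/1.6 = 1.637500
tan δ = Δθ·L/(v·dt) = -0.092664  →  δ = -0.0924

δ = -0.0924, a = 3.3300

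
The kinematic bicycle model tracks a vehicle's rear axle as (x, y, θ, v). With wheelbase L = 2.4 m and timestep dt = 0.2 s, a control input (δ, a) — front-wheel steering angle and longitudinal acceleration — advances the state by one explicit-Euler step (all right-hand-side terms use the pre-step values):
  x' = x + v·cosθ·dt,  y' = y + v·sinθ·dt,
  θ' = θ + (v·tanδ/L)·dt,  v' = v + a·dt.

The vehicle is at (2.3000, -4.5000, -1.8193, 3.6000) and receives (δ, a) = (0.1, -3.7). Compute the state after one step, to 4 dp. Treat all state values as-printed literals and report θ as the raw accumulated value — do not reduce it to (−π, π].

(2.1229, -5.1979, -1.7892, 2.8600)

x' = 2.3000 + 3.6000·cos(-1.8193)·0.2 = 2.1229
y' = -4.5000 + 3.6000·sin(-1.8193)·0.2 = -5.1979
θ' = -1.8193 + (3.6000/2.4)·tan(0.1)·0.2 = -1.7892
v' = 3.6000 − 3.7000·0.2 = 2.8600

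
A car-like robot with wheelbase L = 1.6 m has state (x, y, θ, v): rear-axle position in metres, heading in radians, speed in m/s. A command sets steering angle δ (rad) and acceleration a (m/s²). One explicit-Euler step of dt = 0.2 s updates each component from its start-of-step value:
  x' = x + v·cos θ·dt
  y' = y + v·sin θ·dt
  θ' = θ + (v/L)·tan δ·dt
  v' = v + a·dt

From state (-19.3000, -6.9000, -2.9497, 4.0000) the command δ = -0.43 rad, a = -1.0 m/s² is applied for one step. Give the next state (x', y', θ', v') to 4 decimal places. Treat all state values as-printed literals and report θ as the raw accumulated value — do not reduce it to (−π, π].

x' = -19.3000 + 4.0000·cos(-2.9497)·0.2 = -20.0853
y' = -6.9000 + 4.0000·sin(-2.9497)·0.2 = -7.0526
θ' = -2.9497 + (4.0000/1.6)·tan(-0.43)·0.2 = -3.1790
v' = 4.0000 − 1.0000·0.2 = 3.8000

(-20.0853, -7.0526, -3.1790, 3.8000)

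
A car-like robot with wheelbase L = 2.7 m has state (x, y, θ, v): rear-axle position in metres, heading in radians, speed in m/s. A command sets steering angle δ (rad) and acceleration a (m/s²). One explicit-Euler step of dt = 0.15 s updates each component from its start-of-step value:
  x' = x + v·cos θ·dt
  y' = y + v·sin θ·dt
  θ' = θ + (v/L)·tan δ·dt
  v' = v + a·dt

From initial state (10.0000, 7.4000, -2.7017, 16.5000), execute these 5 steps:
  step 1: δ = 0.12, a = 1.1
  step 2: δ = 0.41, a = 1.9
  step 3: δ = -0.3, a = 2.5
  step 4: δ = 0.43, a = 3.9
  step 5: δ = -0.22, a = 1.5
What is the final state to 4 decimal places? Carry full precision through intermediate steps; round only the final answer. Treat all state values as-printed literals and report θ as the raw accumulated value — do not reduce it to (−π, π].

(0.8949, -1.0280, -2.2611, 18.1350)

after step 1 (δ=0.12, a=1.1): (7.760626, 6.346040, -2.591169, 16.665000)
after step 2 (δ=0.41, a=1.9): (5.630082, 5.038550, -2.188773, 16.950000)
after step 3 (δ=-0.3, a=2.5): (4.156990, 2.966279, -2.480065, 17.325000)
after step 4 (δ=0.43, a=3.9): (2.106435, 1.369806, -2.038642, 17.910000)
after step 5 (δ=-0.22, a=1.5): (0.894920, -1.028008, -2.261143, 18.135000)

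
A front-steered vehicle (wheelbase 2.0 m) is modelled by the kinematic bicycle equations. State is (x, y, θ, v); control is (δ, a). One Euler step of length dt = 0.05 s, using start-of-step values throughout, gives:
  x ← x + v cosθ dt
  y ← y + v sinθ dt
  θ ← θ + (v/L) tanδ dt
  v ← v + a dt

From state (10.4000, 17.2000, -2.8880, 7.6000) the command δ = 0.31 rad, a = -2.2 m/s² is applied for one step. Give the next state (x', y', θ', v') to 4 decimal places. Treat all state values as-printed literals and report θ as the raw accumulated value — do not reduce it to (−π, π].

x' = 10.4000 + 7.6000·cos(-2.8880)·0.05 = 10.0322
y' = 17.2000 + 7.6000·sin(-2.8880)·0.05 = 17.1047
θ' = -2.8880 + (7.6000/2.0)·tan(0.31)·0.05 = -2.8271
v' = 7.6000 − 2.2000·0.05 = 7.4900

(10.0322, 17.1047, -2.8271, 7.4900)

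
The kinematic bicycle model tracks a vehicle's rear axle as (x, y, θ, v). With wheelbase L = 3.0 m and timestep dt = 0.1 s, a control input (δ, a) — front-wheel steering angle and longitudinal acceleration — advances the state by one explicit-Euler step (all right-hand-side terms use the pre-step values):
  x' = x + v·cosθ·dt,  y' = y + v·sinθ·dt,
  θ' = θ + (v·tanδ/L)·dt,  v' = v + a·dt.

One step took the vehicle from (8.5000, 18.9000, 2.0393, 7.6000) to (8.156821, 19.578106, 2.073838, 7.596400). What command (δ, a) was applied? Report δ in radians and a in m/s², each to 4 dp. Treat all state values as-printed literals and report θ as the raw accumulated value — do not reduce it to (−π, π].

δ = 0.1355, a = -0.0360

a = (v'−v)/dt = (-0.003600)/0.1 = -0.0360
Δθ = θ'−θ = 0.034538;  (v·dt/L) = 7.6000·0.1/3.0 = 0.253333
tan δ = Δθ·L/(v·dt) = 0.136334  →  δ = 0.1355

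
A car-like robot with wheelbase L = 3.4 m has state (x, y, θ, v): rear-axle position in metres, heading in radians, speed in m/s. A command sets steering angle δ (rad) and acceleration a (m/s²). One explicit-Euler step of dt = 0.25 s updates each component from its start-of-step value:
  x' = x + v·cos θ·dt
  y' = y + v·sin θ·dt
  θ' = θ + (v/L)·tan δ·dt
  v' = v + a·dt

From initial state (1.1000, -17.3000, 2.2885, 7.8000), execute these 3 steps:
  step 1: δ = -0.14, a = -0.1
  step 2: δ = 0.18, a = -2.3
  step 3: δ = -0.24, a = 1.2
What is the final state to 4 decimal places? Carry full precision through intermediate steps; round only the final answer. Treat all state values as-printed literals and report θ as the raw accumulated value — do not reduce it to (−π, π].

after step 1 (δ=-0.14, a=-0.1): (-0.182430, -15.831030, 2.207677, 7.775000)
after step 2 (δ=0.18, a=-2.3): (-1.338360, -14.268343, 2.311708, 7.200000)
after step 3 (δ=-0.24, a=1.2): (-2.553289, -12.940206, 2.182152, 7.500000)

(-2.5533, -12.9402, 2.1822, 7.5000)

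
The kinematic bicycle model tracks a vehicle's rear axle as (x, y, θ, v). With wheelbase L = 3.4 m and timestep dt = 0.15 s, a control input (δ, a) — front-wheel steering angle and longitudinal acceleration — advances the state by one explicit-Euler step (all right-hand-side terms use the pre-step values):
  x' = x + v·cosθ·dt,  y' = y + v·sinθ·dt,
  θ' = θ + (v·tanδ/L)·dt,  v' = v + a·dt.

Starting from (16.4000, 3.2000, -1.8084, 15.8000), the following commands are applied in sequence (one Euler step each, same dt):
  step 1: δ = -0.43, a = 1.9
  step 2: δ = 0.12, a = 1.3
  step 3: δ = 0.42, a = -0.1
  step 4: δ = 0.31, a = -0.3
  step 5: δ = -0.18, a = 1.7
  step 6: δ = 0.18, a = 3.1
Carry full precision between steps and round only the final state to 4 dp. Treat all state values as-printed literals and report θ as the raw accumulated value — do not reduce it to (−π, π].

after step 1 (δ=-0.43, a=1.9): (15.842163, 0.896586, -2.128086, 16.085000)
after step 2 (δ=0.12, a=1.3): (14.566089, -1.151095, -2.042519, 16.280000)
after step 3 (δ=0.42, a=-0.1): (13.456392, -3.326397, -1.721775, 16.265000)
after step 4 (δ=0.31, a=-0.3): (13.089440, -5.738393, -1.491916, 16.220000)
after step 5 (δ=-0.18, a=1.7): (13.281157, -8.163828, -1.622131, 16.475000)
after step 6 (δ=0.18, a=3.1): (13.154351, -10.631823, -1.489869, 16.940000)

(13.1544, -10.6318, -1.4899, 16.9400)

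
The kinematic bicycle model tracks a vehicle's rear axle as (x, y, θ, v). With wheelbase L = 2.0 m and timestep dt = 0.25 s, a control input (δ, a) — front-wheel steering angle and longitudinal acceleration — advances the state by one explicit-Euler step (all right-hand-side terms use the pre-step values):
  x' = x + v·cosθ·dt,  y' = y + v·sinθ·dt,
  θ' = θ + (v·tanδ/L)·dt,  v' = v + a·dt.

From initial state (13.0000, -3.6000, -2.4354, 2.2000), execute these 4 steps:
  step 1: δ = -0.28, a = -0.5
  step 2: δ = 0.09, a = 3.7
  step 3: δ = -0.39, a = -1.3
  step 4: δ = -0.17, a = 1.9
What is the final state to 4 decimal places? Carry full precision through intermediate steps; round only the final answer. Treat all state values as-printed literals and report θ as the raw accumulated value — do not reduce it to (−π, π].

after step 1 (δ=-0.28, a=-0.5): (12.581539, -3.956918, -2.514477, 2.075000)
after step 2 (δ=0.09, a=3.7): (12.161495, -4.261326, -2.491070, 3.000000)
after step 3 (δ=-0.39, a=-1.3): (11.564669, -4.715528, -2.645216, 2.675000)
after step 4 (δ=-0.17, a=1.9): (10.976628, -5.034015, -2.702614, 3.150000)

(10.9766, -5.0340, -2.7026, 3.1500)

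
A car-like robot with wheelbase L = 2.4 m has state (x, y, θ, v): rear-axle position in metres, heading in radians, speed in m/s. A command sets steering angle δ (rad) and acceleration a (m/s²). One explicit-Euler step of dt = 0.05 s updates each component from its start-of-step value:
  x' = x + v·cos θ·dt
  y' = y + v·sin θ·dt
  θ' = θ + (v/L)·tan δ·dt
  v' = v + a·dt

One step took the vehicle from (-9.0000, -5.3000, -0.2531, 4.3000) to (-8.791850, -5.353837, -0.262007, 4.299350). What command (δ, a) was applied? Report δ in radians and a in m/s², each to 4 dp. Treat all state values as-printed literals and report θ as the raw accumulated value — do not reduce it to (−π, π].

δ = -0.0991, a = -0.0130

a = (v'−v)/dt = (-0.000650)/0.05 = -0.0130
Δθ = θ'−θ = -0.008907;  (v·dt/L) = 4.3000·0.05/2.4 = 0.089583
tan δ = Δθ·L/(v·dt) = -0.099427  →  δ = -0.0991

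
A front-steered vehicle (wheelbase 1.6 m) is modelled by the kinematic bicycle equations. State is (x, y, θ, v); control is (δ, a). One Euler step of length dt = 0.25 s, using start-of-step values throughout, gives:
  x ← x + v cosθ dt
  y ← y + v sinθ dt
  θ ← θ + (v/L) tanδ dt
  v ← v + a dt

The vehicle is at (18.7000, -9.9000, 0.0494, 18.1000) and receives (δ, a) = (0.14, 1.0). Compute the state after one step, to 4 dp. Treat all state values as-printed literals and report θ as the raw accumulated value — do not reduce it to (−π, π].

x' = 18.7000 + 18.1000·cos(0.0494)·0.25 = 23.2195
y' = -9.9000 + 18.1000·sin(0.0494)·0.25 = -9.6766
θ' = 0.0494 + (18.1000/1.6)·tan(0.14)·0.25 = 0.4479
v' = 18.1000 + 1.0000·0.25 = 18.3500

(23.2195, -9.6766, 0.4479, 18.3500)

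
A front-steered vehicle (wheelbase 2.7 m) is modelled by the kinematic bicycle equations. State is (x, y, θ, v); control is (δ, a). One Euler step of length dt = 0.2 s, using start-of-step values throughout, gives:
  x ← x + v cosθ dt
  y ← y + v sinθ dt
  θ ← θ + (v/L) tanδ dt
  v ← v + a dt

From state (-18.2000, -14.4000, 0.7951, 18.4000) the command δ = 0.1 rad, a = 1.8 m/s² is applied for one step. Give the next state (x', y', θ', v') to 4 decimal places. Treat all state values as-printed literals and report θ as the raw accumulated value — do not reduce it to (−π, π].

x' = -18.2000 + 18.4000·cos(0.7951)·0.2 = -15.6232
y' = -14.4000 + 18.4000·sin(0.7951)·0.2 = -11.7727
θ' = 0.7951 + (18.4000/2.7)·tan(0.1)·0.2 = 0.9319
v' = 18.4000 + 1.8000·0.2 = 18.7600

(-15.6232, -11.7727, 0.9319, 18.7600)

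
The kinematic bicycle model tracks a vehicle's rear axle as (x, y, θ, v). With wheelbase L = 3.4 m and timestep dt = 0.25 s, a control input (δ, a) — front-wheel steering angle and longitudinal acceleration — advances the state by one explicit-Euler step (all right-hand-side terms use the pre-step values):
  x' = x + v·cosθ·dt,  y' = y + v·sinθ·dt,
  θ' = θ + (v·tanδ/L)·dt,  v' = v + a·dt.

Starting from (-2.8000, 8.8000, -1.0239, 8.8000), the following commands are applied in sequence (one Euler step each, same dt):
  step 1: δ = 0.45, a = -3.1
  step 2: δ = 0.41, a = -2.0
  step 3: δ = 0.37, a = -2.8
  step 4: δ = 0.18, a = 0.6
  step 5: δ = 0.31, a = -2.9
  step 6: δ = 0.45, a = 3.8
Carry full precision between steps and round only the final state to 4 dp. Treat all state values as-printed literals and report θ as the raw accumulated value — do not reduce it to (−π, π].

after step 1 (δ=0.45, a=-3.1): (-1.655915, 6.920886, -0.711335, 8.025000)
after step 2 (δ=0.41, a=-2.0): (-0.136198, 5.611115, -0.454871, 7.525000)
after step 3 (δ=0.37, a=-2.8): (1.553762, 4.784595, -0.240262, 6.825000)
after step 4 (δ=0.18, a=0.6): (3.211001, 4.378580, -0.148943, 6.975000)
after step 5 (δ=0.31, a=-2.9): (4.935445, 4.119819, 0.015342, 6.250000)
after step 6 (δ=0.45, a=3.8): (6.497761, 4.143791, 0.237335, 7.200000)

(6.4978, 4.1438, 0.2373, 7.2000)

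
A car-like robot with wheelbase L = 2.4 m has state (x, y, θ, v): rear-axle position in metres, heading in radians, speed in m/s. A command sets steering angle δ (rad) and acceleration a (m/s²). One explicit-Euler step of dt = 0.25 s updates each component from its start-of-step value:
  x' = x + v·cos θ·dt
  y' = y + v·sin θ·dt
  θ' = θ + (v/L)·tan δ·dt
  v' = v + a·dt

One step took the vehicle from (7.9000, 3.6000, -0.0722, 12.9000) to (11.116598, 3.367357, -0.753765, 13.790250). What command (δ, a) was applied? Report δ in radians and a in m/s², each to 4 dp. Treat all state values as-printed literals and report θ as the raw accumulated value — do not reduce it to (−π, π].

δ = -0.4694, a = 3.5610

a = (v'−v)/dt = (0.890250)/0.25 = 3.5610
Δθ = θ'−θ = -0.681565;  (v·dt/L) = 12.9000·0.25/2.4 = 1.343750
tan δ = Δθ·L/(v·dt) = -0.507211  →  δ = -0.4694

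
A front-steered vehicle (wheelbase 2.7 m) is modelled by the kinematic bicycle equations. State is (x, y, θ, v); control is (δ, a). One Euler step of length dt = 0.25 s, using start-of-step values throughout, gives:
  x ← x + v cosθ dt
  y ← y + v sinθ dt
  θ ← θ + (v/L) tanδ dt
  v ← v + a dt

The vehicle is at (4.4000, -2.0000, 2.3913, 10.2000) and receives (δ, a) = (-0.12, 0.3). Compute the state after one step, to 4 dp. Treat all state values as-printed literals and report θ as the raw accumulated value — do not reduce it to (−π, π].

x' = 4.4000 + 10.2000·cos(2.3913)·0.25 = 2.5347
y' = -2.0000 + 10.2000·sin(2.3913)·0.25 = -0.2613
θ' = 2.3913 + (10.2000/2.7)·tan(-0.12)·0.25 = 2.2774
v' = 10.2000 + 0.3000·0.25 = 10.2750

(2.5347, -0.2613, 2.2774, 10.2750)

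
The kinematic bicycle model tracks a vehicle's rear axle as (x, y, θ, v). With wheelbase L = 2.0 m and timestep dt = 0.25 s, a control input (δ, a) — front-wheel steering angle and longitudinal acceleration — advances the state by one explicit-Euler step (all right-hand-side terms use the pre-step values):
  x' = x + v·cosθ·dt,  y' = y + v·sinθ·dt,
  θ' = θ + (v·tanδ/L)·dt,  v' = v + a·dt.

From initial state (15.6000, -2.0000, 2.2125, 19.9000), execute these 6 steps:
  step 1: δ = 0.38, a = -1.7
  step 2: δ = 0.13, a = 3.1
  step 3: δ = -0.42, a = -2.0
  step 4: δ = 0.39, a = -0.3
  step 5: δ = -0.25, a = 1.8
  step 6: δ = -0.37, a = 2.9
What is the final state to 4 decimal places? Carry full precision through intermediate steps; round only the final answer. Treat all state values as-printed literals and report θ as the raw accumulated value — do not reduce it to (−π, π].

(-10.0048, 3.6166, 1.8050, 20.8500)

after step 1 (δ=0.38, a=-1.7): (12.622159, 1.985359, 3.206039, 19.475000)
after step 2 (δ=0.13, a=3.1): (7.763516, 1.671802, 3.524303, 20.250000)
after step 3 (δ=-0.42, a=-2.0): (3.067258, -0.218717, 2.393916, 19.750000)
after step 4 (δ=0.39, a=-0.3): (-0.553266, 3.138471, 3.408708, 19.675000)
after step 5 (δ=-0.25, a=1.8): (-5.297579, 1.840167, 2.780726, 20.125000)
after step 6 (δ=-0.37, a=2.9): (-10.004773, 3.616625, 1.805008, 20.850000)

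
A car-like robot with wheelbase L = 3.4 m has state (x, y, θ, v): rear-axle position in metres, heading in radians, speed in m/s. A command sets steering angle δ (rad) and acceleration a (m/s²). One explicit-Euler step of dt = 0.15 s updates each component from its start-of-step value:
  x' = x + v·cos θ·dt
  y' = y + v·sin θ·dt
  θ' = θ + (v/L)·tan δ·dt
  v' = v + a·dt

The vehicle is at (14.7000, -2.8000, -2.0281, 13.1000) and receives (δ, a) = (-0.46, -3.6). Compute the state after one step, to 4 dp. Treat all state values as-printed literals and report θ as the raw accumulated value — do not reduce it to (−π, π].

(13.8324, -4.5631, -2.3144, 12.5600)

x' = 14.7000 + 13.1000·cos(-2.0281)·0.15 = 13.8324
y' = -2.8000 + 13.1000·sin(-2.0281)·0.15 = -4.5631
θ' = -2.0281 + (13.1000/3.4)·tan(-0.46)·0.15 = -2.3144
v' = 13.1000 − 3.6000·0.15 = 12.5600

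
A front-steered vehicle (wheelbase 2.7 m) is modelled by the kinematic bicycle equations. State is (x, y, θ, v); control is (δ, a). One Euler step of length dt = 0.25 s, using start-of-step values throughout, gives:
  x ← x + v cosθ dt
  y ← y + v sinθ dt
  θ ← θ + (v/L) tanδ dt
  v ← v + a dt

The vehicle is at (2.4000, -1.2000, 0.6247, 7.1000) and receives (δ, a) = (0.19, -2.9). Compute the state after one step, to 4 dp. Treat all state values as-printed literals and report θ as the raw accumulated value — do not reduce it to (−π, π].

x' = 2.4000 + 7.1000·cos(0.6247)·0.25 = 3.8398
y' = -1.2000 + 7.1000·sin(0.6247)·0.25 = -0.1619
θ' = 0.6247 + (7.1000/2.7)·tan(0.19)·0.25 = 0.7511
v' = 7.1000 − 2.9000·0.25 = 6.3750

(3.8398, -0.1619, 0.7511, 6.3750)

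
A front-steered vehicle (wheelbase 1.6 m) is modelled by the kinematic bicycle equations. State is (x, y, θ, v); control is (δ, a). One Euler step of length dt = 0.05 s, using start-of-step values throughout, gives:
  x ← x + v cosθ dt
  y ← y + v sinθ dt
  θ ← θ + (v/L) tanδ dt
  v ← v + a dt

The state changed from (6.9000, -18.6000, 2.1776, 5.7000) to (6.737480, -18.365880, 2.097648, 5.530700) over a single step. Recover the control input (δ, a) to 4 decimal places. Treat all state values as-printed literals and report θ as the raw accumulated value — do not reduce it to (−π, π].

a = (v'−v)/dt = (-0.169300)/0.05 = -3.3860
Δθ = θ'−θ = -0.079952;  (v·dt/L) = 5.7000·0.05/1.6 = 0.178125
tan δ = Δθ·L/(v·dt) = -0.448853  →  δ = -0.4219

δ = -0.4219, a = -3.3860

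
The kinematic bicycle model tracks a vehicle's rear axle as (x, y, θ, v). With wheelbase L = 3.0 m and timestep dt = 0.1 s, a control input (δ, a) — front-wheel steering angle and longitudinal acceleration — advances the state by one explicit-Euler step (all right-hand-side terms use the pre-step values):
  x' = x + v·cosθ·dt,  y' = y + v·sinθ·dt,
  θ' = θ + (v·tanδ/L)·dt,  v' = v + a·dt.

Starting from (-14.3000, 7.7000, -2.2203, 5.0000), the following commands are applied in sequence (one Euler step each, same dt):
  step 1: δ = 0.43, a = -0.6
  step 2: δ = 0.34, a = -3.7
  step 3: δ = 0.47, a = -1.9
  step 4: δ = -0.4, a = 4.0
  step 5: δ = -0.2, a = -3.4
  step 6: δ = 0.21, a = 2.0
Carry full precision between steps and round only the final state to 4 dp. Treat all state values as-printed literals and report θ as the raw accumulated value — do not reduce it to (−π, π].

after step 1 (δ=0.43, a=-0.6): (-14.602396, 7.301808, -2.143863, 4.940000)
after step 2 (δ=0.34, a=-3.7): (-14.870248, 6.886728, -2.085614, 4.570000)
after step 3 (δ=0.47, a=-1.9): (-15.095264, 6.488964, -2.008234, 4.380000)
after step 4 (δ=-0.4, a=4.0): (-15.280810, 6.092206, -2.069962, 4.780000)
after step 5 (δ=-0.2, a=-3.4): (-15.509625, 5.672530, -2.102261, 4.440000)
after step 6 (δ=0.21, a=2.0): (-15.734643, 5.289773, -2.070716, 4.640000)

(-15.7346, 5.2898, -2.0707, 4.6400)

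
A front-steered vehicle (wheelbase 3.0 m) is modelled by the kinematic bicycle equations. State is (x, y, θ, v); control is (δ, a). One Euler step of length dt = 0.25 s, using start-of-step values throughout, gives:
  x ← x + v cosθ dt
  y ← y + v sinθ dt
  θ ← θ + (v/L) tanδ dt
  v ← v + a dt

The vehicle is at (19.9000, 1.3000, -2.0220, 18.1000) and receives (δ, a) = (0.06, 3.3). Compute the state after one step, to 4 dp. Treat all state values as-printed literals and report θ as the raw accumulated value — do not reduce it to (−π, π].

x' = 19.9000 + 18.1000·cos(-2.0220)·0.25 = 17.9269
y' = 1.3000 + 18.1000·sin(-2.0220)·0.25 = -2.7722
θ' = -2.0220 + (18.1000/3.0)·tan(0.06)·0.25 = -1.9314
v' = 18.1000 + 3.3000·0.25 = 18.9250

(17.9269, -2.7722, -1.9314, 18.9250)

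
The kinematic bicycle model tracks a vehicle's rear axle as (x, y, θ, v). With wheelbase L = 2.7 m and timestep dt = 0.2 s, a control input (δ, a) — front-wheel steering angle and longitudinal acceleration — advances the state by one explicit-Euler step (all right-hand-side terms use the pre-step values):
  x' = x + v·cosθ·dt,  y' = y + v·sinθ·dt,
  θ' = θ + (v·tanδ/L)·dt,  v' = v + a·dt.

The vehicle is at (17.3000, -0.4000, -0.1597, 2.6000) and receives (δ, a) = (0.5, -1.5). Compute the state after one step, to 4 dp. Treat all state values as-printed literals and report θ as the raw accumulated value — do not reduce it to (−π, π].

(17.8134, -0.4827, -0.0545, 2.3000)

x' = 17.3000 + 2.6000·cos(-0.1597)·0.2 = 17.8134
y' = -0.4000 + 2.6000·sin(-0.1597)·0.2 = -0.4827
θ' = -0.1597 + (2.6000/2.7)·tan(0.5)·0.2 = -0.0545
v' = 2.6000 − 1.5000·0.2 = 2.3000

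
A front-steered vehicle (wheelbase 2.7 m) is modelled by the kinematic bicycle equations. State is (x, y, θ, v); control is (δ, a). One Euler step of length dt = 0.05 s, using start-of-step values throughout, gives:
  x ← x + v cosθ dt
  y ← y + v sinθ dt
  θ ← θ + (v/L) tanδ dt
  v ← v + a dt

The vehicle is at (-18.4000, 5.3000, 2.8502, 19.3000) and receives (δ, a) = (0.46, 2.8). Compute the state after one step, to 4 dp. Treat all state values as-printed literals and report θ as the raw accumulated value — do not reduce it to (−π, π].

(-19.3243, 5.5772, 3.0273, 19.4400)

x' = -18.4000 + 19.3000·cos(2.8502)·0.05 = -19.3243
y' = 5.3000 + 19.3000·sin(2.8502)·0.05 = 5.5772
θ' = 2.8502 + (19.3000/2.7)·tan(0.46)·0.05 = 3.0273
v' = 19.3000 + 2.8000·0.05 = 19.4400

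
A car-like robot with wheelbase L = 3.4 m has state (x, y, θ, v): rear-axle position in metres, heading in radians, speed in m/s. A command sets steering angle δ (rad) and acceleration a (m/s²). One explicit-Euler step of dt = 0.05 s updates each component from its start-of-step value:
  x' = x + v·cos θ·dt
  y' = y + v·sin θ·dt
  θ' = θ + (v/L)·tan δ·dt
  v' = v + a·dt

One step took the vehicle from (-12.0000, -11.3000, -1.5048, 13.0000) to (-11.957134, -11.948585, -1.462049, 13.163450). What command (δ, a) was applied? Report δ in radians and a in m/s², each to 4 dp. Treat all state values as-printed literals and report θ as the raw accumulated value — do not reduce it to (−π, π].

a = (v'−v)/dt = (0.163450)/0.05 = 3.2690
Δθ = θ'−θ = 0.042751;  (v·dt/L) = 13.0000·0.05/3.4 = 0.191176
tan δ = Δθ·L/(v·dt) = 0.223621  →  δ = 0.2200

δ = 0.2200, a = 3.2690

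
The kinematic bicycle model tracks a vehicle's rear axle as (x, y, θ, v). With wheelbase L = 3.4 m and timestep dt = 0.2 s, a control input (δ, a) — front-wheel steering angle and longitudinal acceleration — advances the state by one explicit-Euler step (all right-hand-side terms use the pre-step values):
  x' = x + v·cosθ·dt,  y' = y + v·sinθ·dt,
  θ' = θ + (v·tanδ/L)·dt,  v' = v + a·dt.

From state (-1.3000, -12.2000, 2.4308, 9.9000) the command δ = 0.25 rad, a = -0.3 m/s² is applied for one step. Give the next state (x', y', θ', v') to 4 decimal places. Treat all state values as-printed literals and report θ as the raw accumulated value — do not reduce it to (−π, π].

x' = -1.3000 + 9.9000·cos(2.4308)·0.2 = -2.8005
y' = -12.2000 + 9.9000·sin(2.4308)·0.2 = -10.9082
θ' = 2.4308 + (9.9000/3.4)·tan(0.25)·0.2 = 2.5795
v' = 9.9000 − 0.3000·0.2 = 9.8400

(-2.8005, -10.9082, 2.5795, 9.8400)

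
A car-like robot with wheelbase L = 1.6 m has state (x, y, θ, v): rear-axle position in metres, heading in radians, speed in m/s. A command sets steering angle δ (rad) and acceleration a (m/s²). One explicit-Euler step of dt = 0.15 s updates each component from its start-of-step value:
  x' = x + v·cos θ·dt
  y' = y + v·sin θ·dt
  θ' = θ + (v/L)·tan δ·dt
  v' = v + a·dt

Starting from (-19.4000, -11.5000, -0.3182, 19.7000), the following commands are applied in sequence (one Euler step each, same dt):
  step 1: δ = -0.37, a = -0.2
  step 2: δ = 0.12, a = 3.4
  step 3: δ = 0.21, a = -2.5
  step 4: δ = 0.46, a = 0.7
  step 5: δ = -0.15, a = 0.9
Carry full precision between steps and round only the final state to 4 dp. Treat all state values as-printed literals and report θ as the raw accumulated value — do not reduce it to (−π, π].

(-7.6727, -16.8786, 0.2289, 20.0450)

after step 1 (δ=-0.37, a=-0.2): (-16.593341, -12.424494, -1.034535, 19.670000)
after step 2 (δ=0.12, a=3.4): (-15.085854, -14.960817, -0.812179, 20.180000)
after step 3 (δ=0.21, a=-2.5): (-13.003524, -17.157776, -0.408940, 19.805000)
after step 4 (δ=0.46, a=0.7): (-10.277734, -18.339057, 0.510969, 19.910000)
after step 5 (δ=-0.15, a=0.9): (-7.672696, -16.878590, 0.228866, 20.045000)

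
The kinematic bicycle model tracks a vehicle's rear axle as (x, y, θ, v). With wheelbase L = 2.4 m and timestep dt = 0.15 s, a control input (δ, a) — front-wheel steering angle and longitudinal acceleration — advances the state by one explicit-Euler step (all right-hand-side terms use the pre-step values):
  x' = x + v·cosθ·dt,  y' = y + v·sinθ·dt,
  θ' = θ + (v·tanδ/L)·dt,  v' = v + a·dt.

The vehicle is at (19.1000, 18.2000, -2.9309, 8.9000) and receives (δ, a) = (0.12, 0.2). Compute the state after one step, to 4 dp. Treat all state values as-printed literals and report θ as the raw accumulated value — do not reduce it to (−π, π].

x' = 19.1000 + 8.9000·cos(-2.9309)·0.15 = 17.7945
y' = 18.2000 + 8.9000·sin(-2.9309)·0.15 = 17.9208
θ' = -2.9309 + (8.9000/2.4)·tan(0.12)·0.15 = -2.8638
v' = 8.9000 + 0.2000·0.15 = 8.9300

(17.7945, 17.9208, -2.8638, 8.9300)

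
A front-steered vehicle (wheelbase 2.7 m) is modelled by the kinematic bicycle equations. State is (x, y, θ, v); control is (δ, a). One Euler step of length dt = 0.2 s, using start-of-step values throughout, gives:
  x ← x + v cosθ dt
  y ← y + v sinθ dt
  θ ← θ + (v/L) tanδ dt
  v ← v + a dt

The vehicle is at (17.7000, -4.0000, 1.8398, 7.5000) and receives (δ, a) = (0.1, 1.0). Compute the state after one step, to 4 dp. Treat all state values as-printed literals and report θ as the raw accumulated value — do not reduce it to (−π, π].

x' = 17.7000 + 7.5000·cos(1.8398)·0.2 = 17.3013
y' = -4.0000 + 7.5000·sin(1.8398)·0.2 = -2.5539
θ' = 1.8398 + (7.5000/2.7)·tan(0.1)·0.2 = 1.8955
v' = 7.5000 + 1.0000·0.2 = 7.7000

(17.3013, -2.5539, 1.8955, 7.7000)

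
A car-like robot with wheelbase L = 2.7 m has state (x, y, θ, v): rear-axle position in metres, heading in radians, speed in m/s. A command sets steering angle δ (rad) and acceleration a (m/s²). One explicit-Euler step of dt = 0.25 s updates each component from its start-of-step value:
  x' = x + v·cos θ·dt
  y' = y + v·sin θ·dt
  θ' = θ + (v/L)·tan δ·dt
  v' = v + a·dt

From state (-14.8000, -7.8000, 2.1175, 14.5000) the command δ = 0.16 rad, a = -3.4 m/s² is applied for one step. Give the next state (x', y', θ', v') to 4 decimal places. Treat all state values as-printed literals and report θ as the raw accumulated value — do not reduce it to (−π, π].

(-16.6845, -4.7034, 2.3342, 13.6500)

x' = -14.8000 + 14.5000·cos(2.1175)·0.25 = -16.6845
y' = -7.8000 + 14.5000·sin(2.1175)·0.25 = -4.7034
θ' = 2.1175 + (14.5000/2.7)·tan(0.16)·0.25 = 2.3342
v' = 14.5000 − 3.4000·0.25 = 13.6500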